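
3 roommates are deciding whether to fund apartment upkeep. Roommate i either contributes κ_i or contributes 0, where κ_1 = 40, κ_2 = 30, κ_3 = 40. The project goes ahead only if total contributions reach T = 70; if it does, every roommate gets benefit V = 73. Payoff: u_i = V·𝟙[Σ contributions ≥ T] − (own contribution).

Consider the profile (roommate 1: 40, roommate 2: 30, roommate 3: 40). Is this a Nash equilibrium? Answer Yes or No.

Total = 110 ≥ 70: provided.
Roommate 1 (pledges 40, payoff 33): dropping to 0 → total 70, payoff 73. Profitable deviation.

No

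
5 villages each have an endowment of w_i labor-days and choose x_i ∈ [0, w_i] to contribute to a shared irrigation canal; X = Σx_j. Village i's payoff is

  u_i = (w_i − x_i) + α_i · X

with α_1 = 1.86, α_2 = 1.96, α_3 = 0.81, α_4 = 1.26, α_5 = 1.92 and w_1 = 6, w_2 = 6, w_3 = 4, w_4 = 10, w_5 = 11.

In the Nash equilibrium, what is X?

33

∂u_i/∂x_i = α_i − 1, so village i contributes w_i if α_i > 1, else 0.
α_i > 1 for i ∈ {1, 2, 4, 5}; NE contributions (6, 6, 0, 10, 11), X = 33.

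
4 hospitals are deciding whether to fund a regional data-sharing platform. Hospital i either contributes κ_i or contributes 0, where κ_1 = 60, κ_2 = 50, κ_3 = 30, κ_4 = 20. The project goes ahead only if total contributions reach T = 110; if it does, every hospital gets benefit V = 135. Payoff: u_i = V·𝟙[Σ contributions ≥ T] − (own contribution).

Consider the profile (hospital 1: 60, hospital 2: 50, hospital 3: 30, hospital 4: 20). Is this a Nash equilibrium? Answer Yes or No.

No

Total = 160 ≥ 110: provided.
Hospital 1 (pledges 60, payoff 75): dropping to 0 → total 100, payoff 0. No gain.
Hospital 2 (pledges 50, payoff 85): dropping to 0 → total 110, payoff 135. Profitable deviation.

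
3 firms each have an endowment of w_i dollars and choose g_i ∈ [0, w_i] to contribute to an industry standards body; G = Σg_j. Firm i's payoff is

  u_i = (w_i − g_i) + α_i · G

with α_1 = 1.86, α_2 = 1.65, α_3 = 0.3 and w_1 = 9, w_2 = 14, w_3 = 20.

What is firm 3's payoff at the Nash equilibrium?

∂u_i/∂g_i = α_i − 1, so firm i contributes w_i if α_i > 1, else 0.
α_i > 1 for i ∈ {1, 2}; NE contributions (9, 14, 0), G = 23.
u_3 = (20 − 0) + 0.3·23 = 26.9.

26.9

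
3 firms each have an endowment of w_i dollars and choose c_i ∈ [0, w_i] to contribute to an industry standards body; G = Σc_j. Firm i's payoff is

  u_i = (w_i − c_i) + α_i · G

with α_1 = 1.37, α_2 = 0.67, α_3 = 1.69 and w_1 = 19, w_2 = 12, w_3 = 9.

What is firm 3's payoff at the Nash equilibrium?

47.32

∂u_i/∂c_i = α_i − 1, so firm i contributes w_i if α_i > 1, else 0.
α_i > 1 for i ∈ {1, 3}; NE contributions (19, 0, 9), G = 28.
u_3 = (9 − 9) + 1.69·28 = 47.32.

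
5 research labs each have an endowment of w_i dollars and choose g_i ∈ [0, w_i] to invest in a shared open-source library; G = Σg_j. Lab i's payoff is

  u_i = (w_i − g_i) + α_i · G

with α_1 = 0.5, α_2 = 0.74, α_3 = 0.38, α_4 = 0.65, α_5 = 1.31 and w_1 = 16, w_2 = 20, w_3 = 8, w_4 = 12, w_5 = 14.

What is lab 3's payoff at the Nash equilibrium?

∂u_i/∂g_i = α_i − 1, so lab i contributes w_i if α_i > 1, else 0.
α_i > 1 for i ∈ {5}; NE contributions (0, 0, 0, 0, 14), G = 14.
u_3 = (8 − 0) + 0.38·14 = 13.32.

13.32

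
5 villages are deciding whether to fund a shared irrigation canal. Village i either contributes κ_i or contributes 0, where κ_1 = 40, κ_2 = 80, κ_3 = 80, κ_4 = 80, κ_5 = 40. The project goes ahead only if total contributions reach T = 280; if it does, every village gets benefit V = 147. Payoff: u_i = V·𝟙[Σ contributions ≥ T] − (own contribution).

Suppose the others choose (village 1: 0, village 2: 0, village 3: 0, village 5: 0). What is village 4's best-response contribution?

0

Others' total = 0. Even contributing 80 gives 80 < 280: no benefit either way.
Best response: 0.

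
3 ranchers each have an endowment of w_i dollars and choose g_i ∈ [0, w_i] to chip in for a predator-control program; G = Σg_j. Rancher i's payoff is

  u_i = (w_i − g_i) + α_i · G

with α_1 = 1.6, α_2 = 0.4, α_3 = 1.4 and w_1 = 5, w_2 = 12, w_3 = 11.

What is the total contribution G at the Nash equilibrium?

∂u_i/∂g_i = α_i − 1, so rancher i contributes w_i if α_i > 1, else 0.
α_i > 1 for i ∈ {1, 3}; NE contributions (5, 0, 11), G = 16.

16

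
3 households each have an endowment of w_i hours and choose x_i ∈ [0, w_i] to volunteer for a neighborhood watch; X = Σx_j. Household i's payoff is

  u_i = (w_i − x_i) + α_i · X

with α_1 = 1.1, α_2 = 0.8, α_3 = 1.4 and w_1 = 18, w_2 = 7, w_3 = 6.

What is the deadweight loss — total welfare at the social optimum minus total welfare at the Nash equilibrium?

∂u_i/∂x_i = α_i − 1, so household i contributes w_i if α_i > 1, else 0.
α_i > 1 for i ∈ {1, 3}; NE contributions (18, 0, 6), X = 24.
W^NE = Σw_i − X^NE + (Σα_i)·X^NE = 31 + 2.3·24 = 86.2.
Planner: ∂(Σu_j)/∂x_i = Σα_j − 1 = 2.3 > 0, so everyone contributes w_i; X^SO = 31, W^SO = 31 + 2.3·31 = 102.3.
Deadweight loss = 16.1.

16.1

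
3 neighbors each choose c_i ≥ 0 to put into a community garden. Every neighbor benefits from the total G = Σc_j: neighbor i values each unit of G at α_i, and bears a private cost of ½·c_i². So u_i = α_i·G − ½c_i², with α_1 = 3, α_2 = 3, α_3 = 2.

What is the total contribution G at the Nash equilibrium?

Neighbor i's FOC: ∂u_i/∂c_i = α_i − c_i = 0, so c_i* = α_i.
NE contributions = (3, 3, 2); G = 8.

8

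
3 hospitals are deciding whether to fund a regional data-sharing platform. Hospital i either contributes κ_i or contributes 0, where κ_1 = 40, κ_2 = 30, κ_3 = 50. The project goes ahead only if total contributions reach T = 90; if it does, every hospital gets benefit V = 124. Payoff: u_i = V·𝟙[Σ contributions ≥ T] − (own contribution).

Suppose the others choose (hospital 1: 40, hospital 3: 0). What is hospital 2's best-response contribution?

0

Others' total = 40. Even contributing 30 gives 70 < 90: no benefit either way.
Best response: 0.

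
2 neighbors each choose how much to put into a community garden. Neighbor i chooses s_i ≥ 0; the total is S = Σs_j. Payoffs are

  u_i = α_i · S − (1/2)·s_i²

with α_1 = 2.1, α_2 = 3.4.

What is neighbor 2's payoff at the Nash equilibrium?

Neighbor i's FOC: ∂u_i/∂s_i = α_i − s_i = 0, so s_i* = α_i.
NE contributions = (2.1, 3.4); S = 5.5.
u_2 = α_2·S − ½·(s_2)² = 3.4·5.5 − ½·3.4² = 12.92.

12.92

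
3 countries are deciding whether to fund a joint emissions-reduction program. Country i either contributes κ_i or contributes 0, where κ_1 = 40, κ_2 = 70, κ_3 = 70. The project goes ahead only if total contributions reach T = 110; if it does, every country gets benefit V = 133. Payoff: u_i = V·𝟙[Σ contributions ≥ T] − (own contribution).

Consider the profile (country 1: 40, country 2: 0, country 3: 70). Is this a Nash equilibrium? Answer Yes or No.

Yes

Total = 110 ≥ 110: provided.
Country 1 (pledges 40, payoff 93): dropping to 0 → total 70, payoff 0. No gain.
Country 2 (pledges 0, payoff 133): pledging 70 → total 180, payoff 63. No gain.
Country 3 (pledges 70, payoff 63): dropping to 0 → total 40, payoff 0. No gain.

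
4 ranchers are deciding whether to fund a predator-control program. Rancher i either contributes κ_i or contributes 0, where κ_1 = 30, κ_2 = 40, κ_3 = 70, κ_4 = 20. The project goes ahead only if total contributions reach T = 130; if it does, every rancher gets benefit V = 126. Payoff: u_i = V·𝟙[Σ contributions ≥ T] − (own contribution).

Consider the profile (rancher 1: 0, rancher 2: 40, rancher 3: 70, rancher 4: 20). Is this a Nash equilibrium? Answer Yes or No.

Total = 130 ≥ 130: provided.
Rancher 1 (pledges 0, payoff 126): pledging 30 → total 160, payoff 96. No gain.
Rancher 2 (pledges 40, payoff 86): dropping to 0 → total 90, payoff 0. No gain.
Rancher 3 (pledges 70, payoff 56): dropping to 0 → total 60, payoff 0. No gain.
Rancher 4 (pledges 20, payoff 106): dropping to 0 → total 110, payoff 0. No gain.

Yes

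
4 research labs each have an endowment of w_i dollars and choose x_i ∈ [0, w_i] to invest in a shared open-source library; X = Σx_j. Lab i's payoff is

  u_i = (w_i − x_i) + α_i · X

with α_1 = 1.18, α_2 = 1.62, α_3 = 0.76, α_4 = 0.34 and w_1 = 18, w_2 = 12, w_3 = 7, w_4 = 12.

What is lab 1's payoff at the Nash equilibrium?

∂u_i/∂x_i = α_i − 1, so lab i contributes w_i if α_i > 1, else 0.
α_i > 1 for i ∈ {1, 2}; NE contributions (18, 12, 0, 0), X = 30.
u_1 = (18 − 18) + 1.18·30 = 35.4.

35.4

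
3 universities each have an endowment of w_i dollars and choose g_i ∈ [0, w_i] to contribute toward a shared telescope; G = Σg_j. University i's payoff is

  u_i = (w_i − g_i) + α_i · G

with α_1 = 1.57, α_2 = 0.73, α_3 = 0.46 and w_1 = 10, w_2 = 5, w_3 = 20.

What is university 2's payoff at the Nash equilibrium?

12.3

∂u_i/∂g_i = α_i − 1, so university i contributes w_i if α_i > 1, else 0.
α_i > 1 for i ∈ {1}; NE contributions (10, 0, 0), G = 10.
u_2 = (5 − 0) + 0.73·10 = 12.3.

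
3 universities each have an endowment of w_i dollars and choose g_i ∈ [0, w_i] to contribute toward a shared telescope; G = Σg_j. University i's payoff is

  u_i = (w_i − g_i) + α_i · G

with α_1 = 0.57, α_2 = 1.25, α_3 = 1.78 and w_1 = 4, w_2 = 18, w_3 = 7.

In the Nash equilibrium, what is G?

25

∂u_i/∂g_i = α_i − 1, so university i contributes w_i if α_i > 1, else 0.
α_i > 1 for i ∈ {2, 3}; NE contributions (0, 18, 7), G = 25.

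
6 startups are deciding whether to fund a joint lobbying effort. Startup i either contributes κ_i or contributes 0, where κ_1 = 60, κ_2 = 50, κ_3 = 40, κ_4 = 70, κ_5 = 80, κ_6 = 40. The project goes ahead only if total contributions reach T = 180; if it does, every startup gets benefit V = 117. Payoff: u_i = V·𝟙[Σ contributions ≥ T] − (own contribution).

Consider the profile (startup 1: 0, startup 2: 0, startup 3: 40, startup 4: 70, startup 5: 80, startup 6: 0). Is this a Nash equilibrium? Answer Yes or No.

Total = 190 ≥ 180: provided.
Startup 1 (pledges 0, payoff 117): pledging 60 → total 250, payoff 57. No gain.
Startup 2 (pledges 0, payoff 117): pledging 50 → total 240, payoff 67. No gain.
Startup 3 (pledges 40, payoff 77): dropping to 0 → total 150, payoff 0. No gain.
Startup 4 (pledges 70, payoff 47): dropping to 0 → total 120, payoff 0. No gain.
Startup 5 (pledges 80, payoff 37): dropping to 0 → total 110, payoff 0. No gain.
Startup 6 (pledges 0, payoff 117): pledging 40 → total 230, payoff 77. No gain.

Yes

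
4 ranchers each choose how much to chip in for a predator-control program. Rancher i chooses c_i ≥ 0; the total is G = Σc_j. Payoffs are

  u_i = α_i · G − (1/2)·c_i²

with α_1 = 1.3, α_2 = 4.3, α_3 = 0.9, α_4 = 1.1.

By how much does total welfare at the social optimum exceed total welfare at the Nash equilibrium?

68.86

Rancher i's FOC: ∂u_i/∂c_i = α_i − c_i = 0, so c_i* = α_i.
NE contributions = (1.3, 4.3, 0.9, 1.1); G = 7.6.
W^NE = (Σα)·G − ½Σα_i² = 7.6² − ½·22.2 = 46.66.
Planner sets c_i = Σα_j = 7.6 for every i, so G^SO = 4·7.6 = 30.4.
W^SO = (Σα)·G^SO − ½·4·(Σα)² = (4/2)·7.6² = 115.52.
Deadweight loss = W^SO − W^NE = 68.86.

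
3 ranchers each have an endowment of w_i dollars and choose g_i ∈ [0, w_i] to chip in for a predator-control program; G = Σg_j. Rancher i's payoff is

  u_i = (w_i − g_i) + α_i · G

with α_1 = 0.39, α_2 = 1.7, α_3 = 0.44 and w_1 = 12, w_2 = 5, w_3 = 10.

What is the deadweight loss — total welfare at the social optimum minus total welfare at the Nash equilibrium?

∂u_i/∂g_i = α_i − 1, so rancher i contributes w_i if α_i > 1, else 0.
α_i > 1 for i ∈ {2}; NE contributions (0, 5, 0), G = 5.
W^NE = Σw_i − G^NE + (Σα_i)·G^NE = 27 + 1.53·5 = 34.65.
Planner: ∂(Σu_j)/∂g_i = Σα_j − 1 = 1.53 > 0, so everyone contributes w_i; G^SO = 27, W^SO = 27 + 1.53·27 = 68.31.
Deadweight loss = 33.66.

33.66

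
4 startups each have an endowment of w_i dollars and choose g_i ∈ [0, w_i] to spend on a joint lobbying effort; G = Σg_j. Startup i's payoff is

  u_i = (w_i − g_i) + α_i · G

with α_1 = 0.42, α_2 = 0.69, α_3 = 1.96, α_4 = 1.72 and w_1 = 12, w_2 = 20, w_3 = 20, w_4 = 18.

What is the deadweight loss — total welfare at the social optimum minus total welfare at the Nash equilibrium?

∂u_i/∂g_i = α_i − 1, so startup i contributes w_i if α_i > 1, else 0.
α_i > 1 for i ∈ {3, 4}; NE contributions (0, 0, 20, 18), G = 38.
W^NE = Σw_i − G^NE + (Σα_i)·G^NE = 70 + 3.79·38 = 214.02.
Planner: ∂(Σu_j)/∂g_i = Σα_j − 1 = 3.79 > 0, so everyone contributes w_i; G^SO = 70, W^SO = 70 + 3.79·70 = 335.3.
Deadweight loss = 121.28.

121.28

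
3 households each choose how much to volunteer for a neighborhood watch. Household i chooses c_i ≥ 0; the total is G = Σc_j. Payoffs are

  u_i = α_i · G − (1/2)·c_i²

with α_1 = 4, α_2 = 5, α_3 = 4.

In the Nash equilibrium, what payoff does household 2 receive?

Household i's FOC: ∂u_i/∂c_i = α_i − c_i = 0, so c_i* = α_i.
NE contributions = (4, 5, 4); G = 13.
u_2 = α_2·G − ½·(c_2)² = 5·13 − ½·5² = 52.5.

52.5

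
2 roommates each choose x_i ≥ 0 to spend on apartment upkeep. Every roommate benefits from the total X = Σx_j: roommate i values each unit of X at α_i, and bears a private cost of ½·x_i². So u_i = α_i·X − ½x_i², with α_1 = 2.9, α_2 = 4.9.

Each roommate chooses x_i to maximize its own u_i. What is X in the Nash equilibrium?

Roommate i's FOC: ∂u_i/∂x_i = α_i − x_i = 0, so x_i* = α_i.
NE contributions = (2.9, 4.9); X = 7.8.

7.8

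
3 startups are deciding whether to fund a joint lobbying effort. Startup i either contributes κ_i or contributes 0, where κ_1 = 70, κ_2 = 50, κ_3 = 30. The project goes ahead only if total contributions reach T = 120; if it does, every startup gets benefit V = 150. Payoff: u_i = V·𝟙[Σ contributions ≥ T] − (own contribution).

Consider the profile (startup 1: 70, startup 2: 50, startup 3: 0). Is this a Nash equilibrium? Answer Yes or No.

Total = 120 ≥ 120: provided.
Startup 1 (pledges 70, payoff 80): dropping to 0 → total 50, payoff 0. No gain.
Startup 2 (pledges 50, payoff 100): dropping to 0 → total 70, payoff 0. No gain.
Startup 3 (pledges 0, payoff 150): pledging 30 → total 150, payoff 120. No gain.

Yes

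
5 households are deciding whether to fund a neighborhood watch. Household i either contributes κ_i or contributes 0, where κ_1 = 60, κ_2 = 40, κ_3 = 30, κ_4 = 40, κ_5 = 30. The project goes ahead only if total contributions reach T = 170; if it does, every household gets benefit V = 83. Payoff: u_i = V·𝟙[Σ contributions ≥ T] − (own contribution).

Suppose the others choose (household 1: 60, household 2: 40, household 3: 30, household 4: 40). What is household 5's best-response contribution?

Others' total = 170 ≥ 170; contributing adds cost 30 for no extra benefit.
Best response: 0.

0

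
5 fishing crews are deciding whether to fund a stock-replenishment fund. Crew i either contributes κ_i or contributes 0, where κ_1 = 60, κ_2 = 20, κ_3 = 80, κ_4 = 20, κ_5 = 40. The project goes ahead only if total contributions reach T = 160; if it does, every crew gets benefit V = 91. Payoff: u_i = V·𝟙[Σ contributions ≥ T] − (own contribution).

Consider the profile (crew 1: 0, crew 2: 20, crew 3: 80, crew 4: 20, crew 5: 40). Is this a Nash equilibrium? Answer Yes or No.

Total = 160 ≥ 160: provided.
Crew 1 (pledges 0, payoff 91): pledging 60 → total 220, payoff 31. No gain.
Crew 2 (pledges 20, payoff 71): dropping to 0 → total 140, payoff 0. No gain.
Crew 3 (pledges 80, payoff 11): dropping to 0 → total 80, payoff 0. No gain.
Crew 4 (pledges 20, payoff 71): dropping to 0 → total 140, payoff 0. No gain.
Crew 5 (pledges 40, payoff 51): dropping to 0 → total 120, payoff 0. No gain.

Yes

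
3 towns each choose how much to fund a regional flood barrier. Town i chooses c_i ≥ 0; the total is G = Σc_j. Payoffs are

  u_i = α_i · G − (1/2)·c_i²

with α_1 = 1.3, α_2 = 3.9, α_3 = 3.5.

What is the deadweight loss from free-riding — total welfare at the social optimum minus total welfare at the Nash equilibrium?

Town i's FOC: ∂u_i/∂c_i = α_i − c_i = 0, so c_i* = α_i.
NE contributions = (1.3, 3.9, 3.5); G = 8.7.
W^NE = (Σα)·G − ½Σα_i² = 8.7² − ½·29.15 = 61.115.
Planner sets c_i = Σα_j = 8.7 for every i, so G^SO = 3·8.7 = 26.1.
W^SO = (Σα)·G^SO − ½·3·(Σα)² = (3/2)·8.7² = 113.535.
Deadweight loss = W^SO − W^NE = 52.42.

52.42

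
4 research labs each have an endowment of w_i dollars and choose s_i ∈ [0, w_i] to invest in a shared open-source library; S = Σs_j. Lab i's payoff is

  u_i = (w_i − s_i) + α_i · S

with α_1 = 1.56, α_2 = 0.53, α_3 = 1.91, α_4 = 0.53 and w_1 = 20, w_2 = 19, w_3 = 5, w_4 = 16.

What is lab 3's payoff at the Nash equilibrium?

∂u_i/∂s_i = α_i − 1, so lab i contributes w_i if α_i > 1, else 0.
α_i > 1 for i ∈ {1, 3}; NE contributions (20, 0, 5, 0), S = 25.
u_3 = (5 − 5) + 1.91·25 = 47.75.

47.75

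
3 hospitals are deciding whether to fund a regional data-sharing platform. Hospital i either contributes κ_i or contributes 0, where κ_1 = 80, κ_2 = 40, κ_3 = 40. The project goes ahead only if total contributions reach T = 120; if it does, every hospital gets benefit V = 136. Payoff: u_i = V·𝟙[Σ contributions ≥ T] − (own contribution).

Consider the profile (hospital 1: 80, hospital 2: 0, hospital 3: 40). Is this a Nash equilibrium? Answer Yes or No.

Yes

Total = 120 ≥ 120: provided.
Hospital 1 (pledges 80, payoff 56): dropping to 0 → total 40, payoff 0. No gain.
Hospital 2 (pledges 0, payoff 136): pledging 40 → total 160, payoff 96. No gain.
Hospital 3 (pledges 40, payoff 96): dropping to 0 → total 80, payoff 0. No gain.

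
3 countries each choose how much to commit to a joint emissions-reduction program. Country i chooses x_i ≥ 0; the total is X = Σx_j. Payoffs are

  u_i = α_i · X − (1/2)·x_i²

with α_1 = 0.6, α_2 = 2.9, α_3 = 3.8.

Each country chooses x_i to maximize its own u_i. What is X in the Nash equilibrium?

7.3

Country i's FOC: ∂u_i/∂x_i = α_i − x_i = 0, so x_i* = α_i.
NE contributions = (0.6, 2.9, 3.8); X = 7.3.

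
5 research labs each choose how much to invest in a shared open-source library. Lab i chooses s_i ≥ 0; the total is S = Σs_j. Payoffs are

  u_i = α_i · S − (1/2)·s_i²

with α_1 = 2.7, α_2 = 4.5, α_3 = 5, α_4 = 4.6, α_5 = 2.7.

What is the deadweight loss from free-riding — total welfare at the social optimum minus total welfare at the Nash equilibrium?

610.87

Lab i's FOC: ∂u_i/∂s_i = α_i − s_i = 0, so s_i* = α_i.
NE contributions = (2.7, 4.5, 5, 4.6, 2.7); S = 19.5.
W^NE = (Σα)·S − ½Σα_i² = 19.5² − ½·80.99 = 339.755.
Planner sets s_i = Σα_j = 19.5 for every i, so S^SO = 5·19.5 = 97.5.
W^SO = (Σα)·S^SO − ½·5·(Σα)² = (5/2)·19.5² = 950.625.
Deadweight loss = W^SO − W^NE = 610.87.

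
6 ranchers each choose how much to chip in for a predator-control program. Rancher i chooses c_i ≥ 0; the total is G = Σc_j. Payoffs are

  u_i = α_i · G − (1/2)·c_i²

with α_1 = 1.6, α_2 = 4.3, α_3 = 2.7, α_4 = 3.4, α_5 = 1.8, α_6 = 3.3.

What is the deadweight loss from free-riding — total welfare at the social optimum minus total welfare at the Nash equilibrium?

611.835

Rancher i's FOC: ∂u_i/∂c_i = α_i − c_i = 0, so c_i* = α_i.
NE contributions = (1.6, 4.3, 2.7, 3.4, 1.8, 3.3); G = 17.1.
W^NE = (Σα)·G − ½Σα_i² = 17.1² − ½·54.03 = 265.395.
Planner sets c_i = Σα_j = 17.1 for every i, so G^SO = 6·17.1 = 102.6.
W^SO = (Σα)·G^SO − ½·6·(Σα)² = (6/2)·17.1² = 877.23.
Deadweight loss = W^SO − W^NE = 611.835.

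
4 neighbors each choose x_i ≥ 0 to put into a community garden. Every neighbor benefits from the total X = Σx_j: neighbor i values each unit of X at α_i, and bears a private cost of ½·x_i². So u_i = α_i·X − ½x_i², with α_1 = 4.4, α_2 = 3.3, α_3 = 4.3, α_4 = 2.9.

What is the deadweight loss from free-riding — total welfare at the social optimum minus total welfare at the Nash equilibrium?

250.585

Neighbor i's FOC: ∂u_i/∂x_i = α_i − x_i = 0, so x_i* = α_i.
NE contributions = (4.4, 3.3, 4.3, 2.9); X = 14.9.
W^NE = (Σα)·X − ½Σα_i² = 14.9² − ½·57.15 = 193.435.
Planner sets x_i = Σα_j = 14.9 for every i, so X^SO = 4·14.9 = 59.6.
W^SO = (Σα)·X^SO − ½·4·(Σα)² = (4/2)·14.9² = 444.02.
Deadweight loss = W^SO − W^NE = 250.585.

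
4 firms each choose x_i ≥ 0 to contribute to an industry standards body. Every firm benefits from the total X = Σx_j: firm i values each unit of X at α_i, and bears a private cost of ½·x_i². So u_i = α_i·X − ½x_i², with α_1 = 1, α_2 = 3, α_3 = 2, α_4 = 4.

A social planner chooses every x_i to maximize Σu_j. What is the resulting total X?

Planner FOC: ∂(Σu_j)/∂x_i = (Σα_j) − x_i = 0, so x_i^SO = Σα_j = 10 for every i; X^SO = 40.

40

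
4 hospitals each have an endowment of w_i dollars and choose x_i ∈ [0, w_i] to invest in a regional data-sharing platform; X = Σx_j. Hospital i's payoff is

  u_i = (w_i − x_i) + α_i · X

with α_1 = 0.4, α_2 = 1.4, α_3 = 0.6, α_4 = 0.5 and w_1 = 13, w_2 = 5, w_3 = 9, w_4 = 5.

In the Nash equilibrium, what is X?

∂u_i/∂x_i = α_i − 1, so hospital i contributes w_i if α_i > 1, else 0.
α_i > 1 for i ∈ {2}; NE contributions (0, 5, 0, 0), X = 5.

5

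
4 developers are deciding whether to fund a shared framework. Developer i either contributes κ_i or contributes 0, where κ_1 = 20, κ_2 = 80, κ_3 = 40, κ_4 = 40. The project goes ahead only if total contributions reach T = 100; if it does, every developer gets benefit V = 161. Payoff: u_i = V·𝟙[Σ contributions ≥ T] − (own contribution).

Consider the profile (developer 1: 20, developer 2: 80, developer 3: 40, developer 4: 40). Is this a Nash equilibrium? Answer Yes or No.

Total = 180 ≥ 100: provided.
Developer 1 (pledges 20, payoff 141): dropping to 0 → total 160, payoff 161. Profitable deviation.

No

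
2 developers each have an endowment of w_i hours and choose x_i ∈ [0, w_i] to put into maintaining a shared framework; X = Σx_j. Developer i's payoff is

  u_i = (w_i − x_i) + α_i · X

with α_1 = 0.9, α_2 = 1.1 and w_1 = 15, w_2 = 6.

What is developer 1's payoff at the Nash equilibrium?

20.4

∂u_i/∂x_i = α_i − 1, so developer i contributes w_i if α_i > 1, else 0.
α_i > 1 for i ∈ {2}; NE contributions (0, 6), X = 6.
u_1 = (15 − 0) + 0.9·6 = 20.4.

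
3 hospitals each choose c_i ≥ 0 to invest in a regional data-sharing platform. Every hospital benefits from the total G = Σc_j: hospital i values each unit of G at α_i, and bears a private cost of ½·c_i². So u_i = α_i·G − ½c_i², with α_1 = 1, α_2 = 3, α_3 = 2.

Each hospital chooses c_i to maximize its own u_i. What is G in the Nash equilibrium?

Hospital i's FOC: ∂u_i/∂c_i = α_i − c_i = 0, so c_i* = α_i.
NE contributions = (1, 3, 2); G = 6.

6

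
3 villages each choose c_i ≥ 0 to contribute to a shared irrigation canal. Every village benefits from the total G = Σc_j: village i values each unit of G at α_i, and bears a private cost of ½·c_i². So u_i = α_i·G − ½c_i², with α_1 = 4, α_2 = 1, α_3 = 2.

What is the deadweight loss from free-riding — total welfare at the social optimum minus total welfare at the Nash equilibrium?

Village i's FOC: ∂u_i/∂c_i = α_i − c_i = 0, so c_i* = α_i.
NE contributions = (4, 1, 2); G = 7.
W^NE = (Σα)·G − ½Σα_i² = 7² − ½·21 = 38.5.
Planner sets c_i = Σα_j = 7 for every i, so G^SO = 3·7 = 21.
W^SO = (Σα)·G^SO − ½·3·(Σα)² = (3/2)·7² = 73.5.
Deadweight loss = W^SO − W^NE = 35.

35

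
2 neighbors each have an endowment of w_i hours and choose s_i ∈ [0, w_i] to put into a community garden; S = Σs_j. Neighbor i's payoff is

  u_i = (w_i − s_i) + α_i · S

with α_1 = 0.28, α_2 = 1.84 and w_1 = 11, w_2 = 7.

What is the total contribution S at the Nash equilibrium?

7

∂u_i/∂s_i = α_i − 1, so neighbor i contributes w_i if α_i > 1, else 0.
α_i > 1 for i ∈ {2}; NE contributions (0, 7), S = 7.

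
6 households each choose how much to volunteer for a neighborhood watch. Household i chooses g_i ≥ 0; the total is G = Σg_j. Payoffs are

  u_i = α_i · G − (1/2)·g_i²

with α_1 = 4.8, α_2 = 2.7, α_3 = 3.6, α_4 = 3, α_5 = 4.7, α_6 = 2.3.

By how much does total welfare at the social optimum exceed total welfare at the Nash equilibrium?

930.255

Household i's FOC: ∂u_i/∂g_i = α_i − g_i = 0, so g_i* = α_i.
NE contributions = (4.8, 2.7, 3.6, 3, 4.7, 2.3); G = 21.1.
W^NE = (Σα)·G − ½Σα_i² = 21.1² − ½·79.67 = 405.375.
Planner sets g_i = Σα_j = 21.1 for every i, so G^SO = 6·21.1 = 126.6.
W^SO = (Σα)·G^SO − ½·6·(Σα)² = (6/2)·21.1² = 1335.63.
Deadweight loss = W^SO − W^NE = 930.255.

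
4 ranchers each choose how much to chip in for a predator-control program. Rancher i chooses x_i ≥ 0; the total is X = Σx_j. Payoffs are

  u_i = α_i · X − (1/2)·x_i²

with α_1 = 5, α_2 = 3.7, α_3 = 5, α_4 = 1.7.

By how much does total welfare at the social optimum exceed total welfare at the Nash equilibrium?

Rancher i's FOC: ∂u_i/∂x_i = α_i − x_i = 0, so x_i* = α_i.
NE contributions = (5, 3.7, 5, 1.7); X = 15.4.
W^NE = (Σα)·X − ½Σα_i² = 15.4² − ½·66.58 = 203.87.
Planner sets x_i = Σα_j = 15.4 for every i, so X^SO = 4·15.4 = 61.6.
W^SO = (Σα)·X^SO − ½·4·(Σα)² = (4/2)·15.4² = 474.32.
Deadweight loss = W^SO − W^NE = 270.45.

270.45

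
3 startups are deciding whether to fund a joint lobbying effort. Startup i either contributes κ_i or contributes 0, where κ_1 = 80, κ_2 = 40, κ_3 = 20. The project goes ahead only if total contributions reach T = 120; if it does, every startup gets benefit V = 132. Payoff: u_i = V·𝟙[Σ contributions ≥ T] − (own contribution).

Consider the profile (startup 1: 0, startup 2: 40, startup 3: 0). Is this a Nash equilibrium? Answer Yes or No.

No

Total = 40 < 120: not provided.
Startup 1 (pledges 0, payoff 0): pledging 80 → total 120, payoff 52. Profitable deviation.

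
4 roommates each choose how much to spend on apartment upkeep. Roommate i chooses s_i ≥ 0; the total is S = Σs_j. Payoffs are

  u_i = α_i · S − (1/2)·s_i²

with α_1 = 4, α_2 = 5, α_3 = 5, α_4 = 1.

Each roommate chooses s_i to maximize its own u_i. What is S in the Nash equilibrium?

15

Roommate i's FOC: ∂u_i/∂s_i = α_i − s_i = 0, so s_i* = α_i.
NE contributions = (4, 5, 5, 1); S = 15.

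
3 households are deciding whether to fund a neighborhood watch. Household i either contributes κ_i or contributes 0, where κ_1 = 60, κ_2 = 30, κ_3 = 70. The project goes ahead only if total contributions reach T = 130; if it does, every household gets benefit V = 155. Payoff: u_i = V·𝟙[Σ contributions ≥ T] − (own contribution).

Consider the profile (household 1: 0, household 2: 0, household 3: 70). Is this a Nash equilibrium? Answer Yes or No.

Total = 70 < 130: not provided.
Household 1 (pledges 0, payoff 0): pledging 60 → total 130, payoff 95. Profitable deviation.

No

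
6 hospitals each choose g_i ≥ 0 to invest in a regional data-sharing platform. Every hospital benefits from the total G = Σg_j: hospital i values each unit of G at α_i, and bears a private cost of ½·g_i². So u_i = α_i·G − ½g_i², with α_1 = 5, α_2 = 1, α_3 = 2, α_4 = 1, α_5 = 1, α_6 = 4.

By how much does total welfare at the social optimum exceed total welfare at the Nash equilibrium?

416

Hospital i's FOC: ∂u_i/∂g_i = α_i − g_i = 0, so g_i* = α_i.
NE contributions = (5, 1, 2, 1, 1, 4); G = 14.
W^NE = (Σα)·G − ½Σα_i² = 14² − ½·48 = 172.
Planner sets g_i = Σα_j = 14 for every i, so G^SO = 6·14 = 84.
W^SO = (Σα)·G^SO − ½·6·(Σα)² = (6/2)·14² = 588.
Deadweight loss = W^SO − W^NE = 416.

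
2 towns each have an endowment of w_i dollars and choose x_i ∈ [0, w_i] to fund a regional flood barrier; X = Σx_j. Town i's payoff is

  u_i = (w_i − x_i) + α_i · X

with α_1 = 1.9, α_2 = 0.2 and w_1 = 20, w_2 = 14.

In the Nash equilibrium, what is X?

∂u_i/∂x_i = α_i − 1, so town i contributes w_i if α_i > 1, else 0.
α_i > 1 for i ∈ {1}; NE contributions (20, 0), X = 20.

20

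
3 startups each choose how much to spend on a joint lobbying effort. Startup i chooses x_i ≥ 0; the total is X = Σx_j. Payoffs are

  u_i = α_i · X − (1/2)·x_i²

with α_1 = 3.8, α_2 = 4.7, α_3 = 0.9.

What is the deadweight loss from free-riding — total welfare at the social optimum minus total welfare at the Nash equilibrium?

62.85

Startup i's FOC: ∂u_i/∂x_i = α_i − x_i = 0, so x_i* = α_i.
NE contributions = (3.8, 4.7, 0.9); X = 9.4.
W^NE = (Σα)·X − ½Σα_i² = 9.4² − ½·37.34 = 69.69.
Planner sets x_i = Σα_j = 9.4 for every i, so X^SO = 3·9.4 = 28.2.
W^SO = (Σα)·X^SO − ½·3·(Σα)² = (3/2)·9.4² = 132.54.
Deadweight loss = W^SO − W^NE = 62.85.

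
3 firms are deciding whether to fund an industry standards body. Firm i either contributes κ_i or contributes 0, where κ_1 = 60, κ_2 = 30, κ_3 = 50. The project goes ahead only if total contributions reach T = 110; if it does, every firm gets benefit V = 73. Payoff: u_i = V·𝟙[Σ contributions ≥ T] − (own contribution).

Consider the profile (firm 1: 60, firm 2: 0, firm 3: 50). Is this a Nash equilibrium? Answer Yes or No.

Yes

Total = 110 ≥ 110: provided.
Firm 1 (pledges 60, payoff 13): dropping to 0 → total 50, payoff 0. No gain.
Firm 2 (pledges 0, payoff 73): pledging 30 → total 140, payoff 43. No gain.
Firm 3 (pledges 50, payoff 23): dropping to 0 → total 60, payoff 0. No gain.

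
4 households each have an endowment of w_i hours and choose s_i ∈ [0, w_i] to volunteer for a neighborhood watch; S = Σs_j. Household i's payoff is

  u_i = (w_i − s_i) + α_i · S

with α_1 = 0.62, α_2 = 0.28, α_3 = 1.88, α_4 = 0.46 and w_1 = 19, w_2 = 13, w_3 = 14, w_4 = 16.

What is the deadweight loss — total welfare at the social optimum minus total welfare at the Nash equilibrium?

107.52

∂u_i/∂s_i = α_i − 1, so household i contributes w_i if α_i > 1, else 0.
α_i > 1 for i ∈ {3}; NE contributions (0, 0, 14, 0), S = 14.
W^NE = Σw_i − S^NE + (Σα_i)·S^NE = 62 + 2.24·14 = 93.36.
Planner: ∂(Σu_j)/∂s_i = Σα_j − 1 = 2.24 > 0, so everyone contributes w_i; S^SO = 62, W^SO = 62 + 2.24·62 = 200.88.
Deadweight loss = 107.52.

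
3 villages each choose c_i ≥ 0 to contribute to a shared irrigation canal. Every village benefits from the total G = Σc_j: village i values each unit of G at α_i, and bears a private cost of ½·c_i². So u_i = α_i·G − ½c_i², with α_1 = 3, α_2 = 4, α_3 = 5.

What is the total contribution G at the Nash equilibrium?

Village i's FOC: ∂u_i/∂c_i = α_i − c_i = 0, so c_i* = α_i.
NE contributions = (3, 4, 5); G = 12.

12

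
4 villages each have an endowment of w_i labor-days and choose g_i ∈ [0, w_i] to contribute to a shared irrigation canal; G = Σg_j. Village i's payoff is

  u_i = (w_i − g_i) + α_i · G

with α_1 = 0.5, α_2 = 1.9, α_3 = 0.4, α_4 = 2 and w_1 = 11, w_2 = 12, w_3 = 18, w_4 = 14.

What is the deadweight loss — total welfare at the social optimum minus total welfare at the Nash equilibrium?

∂u_i/∂g_i = α_i − 1, so village i contributes w_i if α_i > 1, else 0.
α_i > 1 for i ∈ {2, 4}; NE contributions (0, 12, 0, 14), G = 26.
W^NE = Σw_i − G^NE + (Σα_i)·G^NE = 55 + 3.8·26 = 153.8.
Planner: ∂(Σu_j)/∂g_i = Σα_j − 1 = 3.8 > 0, so everyone contributes w_i; G^SO = 55, W^SO = 55 + 3.8·55 = 264.
Deadweight loss = 110.2.

110.2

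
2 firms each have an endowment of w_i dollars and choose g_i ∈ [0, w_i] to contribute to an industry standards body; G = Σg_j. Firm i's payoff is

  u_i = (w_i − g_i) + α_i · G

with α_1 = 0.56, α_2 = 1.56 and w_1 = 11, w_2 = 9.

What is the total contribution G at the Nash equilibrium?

9

∂u_i/∂g_i = α_i − 1, so firm i contributes w_i if α_i > 1, else 0.
α_i > 1 for i ∈ {2}; NE contributions (0, 9), G = 9.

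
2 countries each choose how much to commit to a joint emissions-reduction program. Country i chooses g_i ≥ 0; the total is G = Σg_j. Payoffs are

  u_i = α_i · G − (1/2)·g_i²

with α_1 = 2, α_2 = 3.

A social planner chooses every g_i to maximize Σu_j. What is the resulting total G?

Planner FOC: ∂(Σu_j)/∂g_i = (Σα_j) − g_i = 0, so g_i^SO = Σα_j = 5 for every i; G^SO = 10.

10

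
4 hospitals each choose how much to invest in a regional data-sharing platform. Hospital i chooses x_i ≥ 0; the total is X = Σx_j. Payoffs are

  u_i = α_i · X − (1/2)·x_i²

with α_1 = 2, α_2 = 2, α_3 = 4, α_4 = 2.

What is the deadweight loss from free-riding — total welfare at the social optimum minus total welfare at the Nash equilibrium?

114

Hospital i's FOC: ∂u_i/∂x_i = α_i − x_i = 0, so x_i* = α_i.
NE contributions = (2, 2, 4, 2); X = 10.
W^NE = (Σα)·X − ½Σα_i² = 10² − ½·28 = 86.
Planner sets x_i = Σα_j = 10 for every i, so X^SO = 4·10 = 40.
W^SO = (Σα)·X^SO − ½·4·(Σα)² = (4/2)·10² = 200.
Deadweight loss = W^SO − W^NE = 114.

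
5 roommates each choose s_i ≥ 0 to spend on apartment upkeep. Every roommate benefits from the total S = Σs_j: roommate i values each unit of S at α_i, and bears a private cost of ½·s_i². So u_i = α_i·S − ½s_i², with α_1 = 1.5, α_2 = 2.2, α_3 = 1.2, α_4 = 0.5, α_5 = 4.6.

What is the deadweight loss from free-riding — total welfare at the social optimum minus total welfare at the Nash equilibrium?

Roommate i's FOC: ∂u_i/∂s_i = α_i − s_i = 0, so s_i* = α_i.
NE contributions = (1.5, 2.2, 1.2, 0.5, 4.6); S = 10.
W^NE = (Σα)·S − ½Σα_i² = 10² − ½·29.94 = 85.03.
Planner sets s_i = Σα_j = 10 for every i, so S^SO = 5·10 = 50.
W^SO = (Σα)·S^SO − ½·5·(Σα)² = (5/2)·10² = 250.
Deadweight loss = W^SO − W^NE = 164.97.

164.97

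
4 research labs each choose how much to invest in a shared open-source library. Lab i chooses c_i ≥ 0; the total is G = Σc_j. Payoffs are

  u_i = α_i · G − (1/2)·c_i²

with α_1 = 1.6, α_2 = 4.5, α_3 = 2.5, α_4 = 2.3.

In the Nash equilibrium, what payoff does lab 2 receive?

Lab i's FOC: ∂u_i/∂c_i = α_i − c_i = 0, so c_i* = α_i.
NE contributions = (1.6, 4.5, 2.5, 2.3); G = 10.9.
u_2 = α_2·G − ½·(c_2)² = 4.5·10.9 − ½·4.5² = 38.925.

38.925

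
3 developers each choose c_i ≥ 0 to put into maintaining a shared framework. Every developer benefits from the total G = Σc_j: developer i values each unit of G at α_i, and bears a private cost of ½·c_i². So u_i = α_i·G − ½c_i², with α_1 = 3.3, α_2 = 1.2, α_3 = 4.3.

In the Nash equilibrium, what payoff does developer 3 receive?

28.595

Developer i's FOC: ∂u_i/∂c_i = α_i − c_i = 0, so c_i* = α_i.
NE contributions = (3.3, 1.2, 4.3); G = 8.8.
u_3 = α_3·G − ½·(c_3)² = 4.3·8.8 − ½·4.3² = 28.595.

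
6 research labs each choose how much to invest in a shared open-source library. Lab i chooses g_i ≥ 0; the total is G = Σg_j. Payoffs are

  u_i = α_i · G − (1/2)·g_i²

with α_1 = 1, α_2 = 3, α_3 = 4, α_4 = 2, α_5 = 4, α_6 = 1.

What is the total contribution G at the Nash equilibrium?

Lab i's FOC: ∂u_i/∂g_i = α_i − g_i = 0, so g_i* = α_i.
NE contributions = (1, 3, 4, 2, 4, 1); G = 15.

15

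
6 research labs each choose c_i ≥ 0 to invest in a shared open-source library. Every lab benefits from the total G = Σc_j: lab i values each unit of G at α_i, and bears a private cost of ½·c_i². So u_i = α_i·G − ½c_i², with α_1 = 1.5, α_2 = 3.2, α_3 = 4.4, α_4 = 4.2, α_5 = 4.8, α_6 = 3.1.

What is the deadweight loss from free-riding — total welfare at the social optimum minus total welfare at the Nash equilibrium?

939.95

Lab i's FOC: ∂u_i/∂c_i = α_i − c_i = 0, so c_i* = α_i.
NE contributions = (1.5, 3.2, 4.4, 4.2, 4.8, 3.1); G = 21.2.
W^NE = (Σα)·G − ½Σα_i² = 21.2² − ½·82.14 = 408.37.
Planner sets c_i = Σα_j = 21.2 for every i, so G^SO = 6·21.2 = 127.2.
W^SO = (Σα)·G^SO − ½·6·(Σα)² = (6/2)·21.2² = 1348.32.
Deadweight loss = W^SO − W^NE = 939.95.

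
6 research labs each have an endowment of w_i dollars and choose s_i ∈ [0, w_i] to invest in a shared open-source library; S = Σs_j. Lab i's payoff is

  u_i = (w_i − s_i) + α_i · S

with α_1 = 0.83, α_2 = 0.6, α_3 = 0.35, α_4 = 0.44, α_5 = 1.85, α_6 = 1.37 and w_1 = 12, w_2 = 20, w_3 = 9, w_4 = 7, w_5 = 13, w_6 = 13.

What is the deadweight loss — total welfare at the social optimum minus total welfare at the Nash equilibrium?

∂u_i/∂s_i = α_i − 1, so lab i contributes w_i if α_i > 1, else 0.
α_i > 1 for i ∈ {5, 6}; NE contributions (0, 0, 0, 0, 13, 13), S = 26.
W^NE = Σw_i − S^NE + (Σα_i)·S^NE = 74 + 4.44·26 = 189.44.
Planner: ∂(Σu_j)/∂s_i = Σα_j − 1 = 4.44 > 0, so everyone contributes w_i; S^SO = 74, W^SO = 74 + 4.44·74 = 402.56.
Deadweight loss = 213.12.

213.12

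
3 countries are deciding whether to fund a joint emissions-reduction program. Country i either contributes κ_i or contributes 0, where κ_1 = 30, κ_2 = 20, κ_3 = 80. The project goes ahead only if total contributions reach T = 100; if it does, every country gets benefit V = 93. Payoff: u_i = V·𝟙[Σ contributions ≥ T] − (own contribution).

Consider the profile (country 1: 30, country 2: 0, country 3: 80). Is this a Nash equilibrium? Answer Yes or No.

Yes

Total = 110 ≥ 100: provided.
Country 1 (pledges 30, payoff 63): dropping to 0 → total 80, payoff 0. No gain.
Country 2 (pledges 0, payoff 93): pledging 20 → total 130, payoff 73. No gain.
Country 3 (pledges 80, payoff 13): dropping to 0 → total 30, payoff 0. No gain.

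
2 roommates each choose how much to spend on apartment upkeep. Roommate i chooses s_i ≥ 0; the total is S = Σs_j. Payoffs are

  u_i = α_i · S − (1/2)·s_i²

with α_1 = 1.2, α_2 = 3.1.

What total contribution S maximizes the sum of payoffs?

8.6

Planner FOC: ∂(Σu_j)/∂s_i = (Σα_j) − s_i = 0, so s_i^SO = Σα_j = 4.3 for every i; S^SO = 8.6.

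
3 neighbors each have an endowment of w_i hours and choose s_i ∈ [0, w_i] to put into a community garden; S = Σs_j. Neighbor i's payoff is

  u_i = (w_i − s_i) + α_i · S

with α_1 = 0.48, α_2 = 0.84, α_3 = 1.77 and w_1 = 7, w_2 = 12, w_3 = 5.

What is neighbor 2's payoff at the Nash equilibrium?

∂u_i/∂s_i = α_i − 1, so neighbor i contributes w_i if α_i > 1, else 0.
α_i > 1 for i ∈ {3}; NE contributions (0, 0, 5), S = 5.
u_2 = (12 − 0) + 0.84·5 = 16.2.

16.2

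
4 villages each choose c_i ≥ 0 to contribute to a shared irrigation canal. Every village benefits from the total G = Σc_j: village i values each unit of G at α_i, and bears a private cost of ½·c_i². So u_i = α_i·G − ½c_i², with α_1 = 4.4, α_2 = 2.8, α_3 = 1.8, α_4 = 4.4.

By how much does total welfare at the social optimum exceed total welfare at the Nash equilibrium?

Village i's FOC: ∂u_i/∂c_i = α_i − c_i = 0, so c_i* = α_i.
NE contributions = (4.4, 2.8, 1.8, 4.4); G = 13.4.
W^NE = (Σα)·G − ½Σα_i² = 13.4² − ½·49.8 = 154.66.
Planner sets c_i = Σα_j = 13.4 for every i, so G^SO = 4·13.4 = 53.6.
W^SO = (Σα)·G^SO − ½·4·(Σα)² = (4/2)·13.4² = 359.12.
Deadweight loss = W^SO − W^NE = 204.46.

204.46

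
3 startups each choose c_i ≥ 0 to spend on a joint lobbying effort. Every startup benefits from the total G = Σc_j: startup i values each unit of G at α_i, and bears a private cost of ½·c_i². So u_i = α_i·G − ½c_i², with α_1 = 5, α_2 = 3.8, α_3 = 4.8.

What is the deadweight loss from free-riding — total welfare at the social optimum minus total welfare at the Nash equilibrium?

Startup i's FOC: ∂u_i/∂c_i = α_i − c_i = 0, so c_i* = α_i.
NE contributions = (5, 3.8, 4.8); G = 13.6.
W^NE = (Σα)·G − ½Σα_i² = 13.6² − ½·62.48 = 153.72.
Planner sets c_i = Σα_j = 13.6 for every i, so G^SO = 3·13.6 = 40.8.
W^SO = (Σα)·G^SO − ½·3·(Σα)² = (3/2)·13.6² = 277.44.
Deadweight loss = W^SO − W^NE = 123.72.

123.72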